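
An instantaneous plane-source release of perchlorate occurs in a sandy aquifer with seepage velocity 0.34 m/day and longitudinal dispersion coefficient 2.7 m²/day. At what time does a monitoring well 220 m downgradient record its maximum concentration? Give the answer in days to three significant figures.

For the 1D instantaneous-source solution, setting ∂C/∂t = 0 at fixed x gives v²t² + 2Dt − x² = 0, so t = (√(D² + v²x²) − D)/v².
√(D² + v²x²) = √(2.7² + 0.34² × 220²) = 74.85; v² = 0.1156.
t = (74.85 − 2.7)/0.1156 = 624 days (vs. the pure-advection estimate x/v = 647 d).

624 days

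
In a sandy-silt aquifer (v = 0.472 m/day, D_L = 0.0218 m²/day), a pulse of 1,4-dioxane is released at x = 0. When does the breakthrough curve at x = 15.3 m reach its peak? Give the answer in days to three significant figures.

32.3 days

For the 1D instantaneous-source solution, setting ∂C/∂t = 0 at fixed x gives v²t² + 2Dt − x² = 0, so t = (√(D² + v²x²) − D)/v².
√(D² + v²x²) = √(0.0218² + 0.472² × 15.3²) = 7.222; v² = 0.222784.
t = (7.222 − 0.0218)/0.222784 = 32.3 days (vs. the pure-advection estimate x/v = 32.4 d).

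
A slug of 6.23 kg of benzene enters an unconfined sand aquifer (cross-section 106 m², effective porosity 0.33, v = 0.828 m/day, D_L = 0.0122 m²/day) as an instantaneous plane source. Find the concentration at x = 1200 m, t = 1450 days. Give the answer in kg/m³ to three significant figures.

0.0119 kg/m³

For an instantaneous plane source, C(x,t) = M/(n_e·A·√(4πDt)) · exp(−(x−vt)²/(4Dt)), with n_e·A the pore (flow) area.
Plume center vt = 0.828 × 1450 = 1200.6 m, so the well at 1200 m is 0.6 m upgradient of the peak.
√(4πDt) = 14.91 m, giving peak height M/(n_e·A·√(4πDt)) = 6.23/(0.33 × 106 × 14.91) = 0.01195 kg/m³.
(x−vt)²/(4Dt) = (-0.6)²/(4 × 0.0122 × 1450) = 0.005088; exp(−0.005088) = 0.9949.
C = 0.01195 × 0.9949 = 0.0119 kg/m³.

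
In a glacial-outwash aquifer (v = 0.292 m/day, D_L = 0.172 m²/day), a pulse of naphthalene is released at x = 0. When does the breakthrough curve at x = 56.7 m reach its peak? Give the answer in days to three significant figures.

For the 1D instantaneous-source solution, setting ∂C/∂t = 0 at fixed x gives v²t² + 2Dt − x² = 0, so t = (√(D² + v²x²) − D)/v².
√(D² + v²x²) = √(0.172² + 0.292² × 56.7²) = 16.56; v² = 0.085264.
t = (16.56 − 0.172)/0.085264 = 192 days (vs. the pure-advection estimate x/v = 194 d).

192 days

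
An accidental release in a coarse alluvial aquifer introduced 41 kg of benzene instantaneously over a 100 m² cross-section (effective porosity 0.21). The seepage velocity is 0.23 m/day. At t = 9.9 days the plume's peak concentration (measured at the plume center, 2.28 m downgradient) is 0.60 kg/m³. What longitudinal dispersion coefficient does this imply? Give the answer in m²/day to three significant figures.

0.0851 m²/day

At the plume center C_max = M/(n_e·A·√(4πDt)), so D = M²/(4πt·(n_e·A·C_max)²).
n_e·A·C_max = 0.21 × 100 × 0.60 = 12.60 kg/m.
D = 41²/(4π × 9.9 × 12.60²) = 0.0851 m²/day.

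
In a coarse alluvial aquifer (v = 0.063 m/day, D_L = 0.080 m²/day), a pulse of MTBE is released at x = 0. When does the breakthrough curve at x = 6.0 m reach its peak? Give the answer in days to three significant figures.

For the 1D instantaneous-source solution, setting ∂C/∂t = 0 at fixed x gives v²t² + 2Dt − x² = 0, so t = (√(D² + v²x²) − D)/v².
√(D² + v²x²) = √(0.080² + 0.063² × 6.0²) = 0.3864; v² = 0.003969.
t = (0.3864 − 0.080)/0.003969 = 77.2 days (vs. the pure-advection estimate x/v = 95.2 d).

77.2 days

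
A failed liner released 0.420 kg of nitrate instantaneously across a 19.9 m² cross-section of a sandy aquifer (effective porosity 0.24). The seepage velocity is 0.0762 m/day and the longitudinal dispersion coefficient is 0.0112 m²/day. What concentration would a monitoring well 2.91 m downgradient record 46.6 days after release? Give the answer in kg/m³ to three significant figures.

0.0282 kg/m³

For an instantaneous plane source, C(x,t) = M/(n_e·A·√(4πDt)) · exp(−(x−vt)²/(4Dt)), with n_e·A the pore (flow) area.
Plume center vt = 0.0762 × 46.6 = 3.55092 m, so the well at 2.91 m is 0.64092 m upgradient of the peak.
√(4πDt) = 2.561 m, giving peak height M/(n_e·A·√(4πDt)) = 0.420/(0.24 × 19.9 × 2.561) = 0.03434 kg/m³.
(x−vt)²/(4Dt) = (-0.64092)²/(4 × 0.0112 × 46.6) = 0.1968; exp(−0.1968) = 0.8214.
C = 0.03434 × 0.8214 = 0.0282 kg/m³.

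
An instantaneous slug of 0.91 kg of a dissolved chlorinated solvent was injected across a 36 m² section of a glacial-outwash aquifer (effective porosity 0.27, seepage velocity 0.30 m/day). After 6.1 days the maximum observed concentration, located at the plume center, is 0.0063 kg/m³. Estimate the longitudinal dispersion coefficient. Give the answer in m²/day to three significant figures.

2.88 m²/day

At the plume center C_max = M/(n_e·A·√(4πDt)), so D = M²/(4πt·(n_e·A·C_max)²).
n_e·A·C_max = 0.27 × 36 × 0.0063 = 0.06124 kg/m.
D = 0.91²/(4π × 6.1 × 0.06124²) = 2.88 m²/day.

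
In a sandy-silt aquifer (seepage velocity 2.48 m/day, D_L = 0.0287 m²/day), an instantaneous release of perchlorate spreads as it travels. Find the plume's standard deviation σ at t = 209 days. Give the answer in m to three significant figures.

Dispersive spreading gives a Gaussian with σ² = 2Dt; advection only shifts the center.
σ = √(2 × 0.0287 × 209) = 3.46 m.

3.46 m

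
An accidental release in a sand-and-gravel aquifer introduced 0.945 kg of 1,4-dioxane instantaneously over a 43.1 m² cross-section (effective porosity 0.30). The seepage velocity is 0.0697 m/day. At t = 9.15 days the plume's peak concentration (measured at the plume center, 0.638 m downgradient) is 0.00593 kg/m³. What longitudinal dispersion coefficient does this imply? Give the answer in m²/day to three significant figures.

1.32 m²/day

At the plume center C_max = M/(n_e·A·√(4πDt)), so D = M²/(4πt·(n_e·A·C_max)²).
n_e·A·C_max = 0.30 × 43.1 × 0.00593 = 0.07667 kg/m.
D = 0.945²/(4π × 9.15 × 0.07667²) = 1.32 m²/day.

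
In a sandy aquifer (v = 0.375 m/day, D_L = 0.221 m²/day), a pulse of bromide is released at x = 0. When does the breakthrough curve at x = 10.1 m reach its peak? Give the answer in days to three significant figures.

25.4 days

For the 1D instantaneous-source solution, setting ∂C/∂t = 0 at fixed x gives v²t² + 2Dt − x² = 0, so t = (√(D² + v²x²) − D)/v².
√(D² + v²x²) = √(0.221² + 0.375² × 10.1²) = 3.794; v² = 0.140625.
t = (3.794 − 0.221)/0.140625 = 25.4 days (vs. the pure-advection estimate x/v = 26.9 d).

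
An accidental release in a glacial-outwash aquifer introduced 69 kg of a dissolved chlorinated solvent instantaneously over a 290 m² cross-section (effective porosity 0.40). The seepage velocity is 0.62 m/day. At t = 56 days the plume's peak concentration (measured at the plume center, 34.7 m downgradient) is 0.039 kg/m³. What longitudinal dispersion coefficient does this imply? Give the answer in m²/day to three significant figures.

0.331 m²/day

At the plume center C_max = M/(n_e·A·√(4πDt)), so D = M²/(4πt·(n_e·A·C_max)²).
n_e·A·C_max = 0.40 × 290 × 0.039 = 4.524 kg/m.
D = 69²/(4π × 56 × 4.524²) = 0.331 m²/day.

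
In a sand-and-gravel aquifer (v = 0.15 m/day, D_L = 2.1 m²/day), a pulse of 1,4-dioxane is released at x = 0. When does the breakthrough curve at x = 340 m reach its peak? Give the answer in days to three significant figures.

2180 days

For the 1D instantaneous-source solution, setting ∂C/∂t = 0 at fixed x gives v²t² + 2Dt − x² = 0, so t = (√(D² + v²x²) − D)/v².
√(D² + v²x²) = √(2.1² + 0.15² × 340²) = 51.04; v² = 0.0225.
t = (51.04 − 2.1)/0.0225 = 2180 days (vs. the pure-advection estimate x/v = 2270 d).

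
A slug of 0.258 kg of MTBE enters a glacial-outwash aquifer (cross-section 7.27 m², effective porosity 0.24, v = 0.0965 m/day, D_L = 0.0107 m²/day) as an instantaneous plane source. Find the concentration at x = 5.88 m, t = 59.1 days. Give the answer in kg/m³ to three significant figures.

0.0518 kg/m³

For an instantaneous plane source, C(x,t) = M/(n_e·A·√(4πDt)) · exp(−(x−vt)²/(4Dt)), with n_e·A the pore (flow) area.
Plume center vt = 0.0965 × 59.1 = 5.70315 m, so the well at 5.88 m is 0.17685 m downgradient of the peak.
√(4πDt) = 2.819 m, giving peak height M/(n_e·A·√(4πDt)) = 0.258/(0.24 × 7.27 × 2.819) = 0.05245 kg/m³.
(x−vt)²/(4Dt) = (0.17685)²/(4 × 0.0107 × 59.1) = 0.01236; exp(−0.01236) = 0.9877.
C = 0.05245 × 0.9877 = 0.0518 kg/m³.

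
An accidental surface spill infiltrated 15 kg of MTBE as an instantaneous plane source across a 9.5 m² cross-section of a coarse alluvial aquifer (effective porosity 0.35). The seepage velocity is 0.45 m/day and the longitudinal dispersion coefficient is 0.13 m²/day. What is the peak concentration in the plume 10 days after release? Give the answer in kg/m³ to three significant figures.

1.12 kg/m³

The peak of an instantaneous 1D plume sits at x = vt; there the Gaussian factor is 1 and C_max = M/(n_e·A·√(4πDt)), where n_e·A is the pore area the mass is dissolved in.
√(4πDt) = √(4π × 0.13 × 10) = 4.042 m, so C_max = 15/(0.35 × 9.5 × 4.042) = 1.12 kg/m³.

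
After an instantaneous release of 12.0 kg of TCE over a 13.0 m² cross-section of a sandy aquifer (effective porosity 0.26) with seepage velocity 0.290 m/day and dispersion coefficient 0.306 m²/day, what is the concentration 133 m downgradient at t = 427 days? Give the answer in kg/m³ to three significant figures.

0.0746 kg/m³

For an instantaneous plane source, C(x,t) = M/(n_e·A·√(4πDt)) · exp(−(x−vt)²/(4Dt)), with n_e·A the pore (flow) area.
Plume center vt = 0.290 × 427 = 123.83 m, so the well at 133 m is 9.17 m downgradient of the peak.
√(4πDt) = 40.52 m, giving peak height M/(n_e·A·√(4πDt)) = 12.0/(0.26 × 13.0 × 40.52) = 0.08762 kg/m³.
(x−vt)²/(4Dt) = (9.17)²/(4 × 0.306 × 427) = 0.1609; exp(−0.1609) = 0.8514.
C = 0.08762 × 0.8514 = 0.0746 kg/m³.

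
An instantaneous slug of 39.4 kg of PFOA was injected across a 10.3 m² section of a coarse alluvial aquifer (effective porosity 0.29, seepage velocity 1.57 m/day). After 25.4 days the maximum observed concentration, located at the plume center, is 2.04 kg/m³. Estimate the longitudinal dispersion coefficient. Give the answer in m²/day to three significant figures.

At the plume center C_max = M/(n_e·A·√(4πDt)), so D = M²/(4πt·(n_e·A·C_max)²).
n_e·A·C_max = 0.29 × 10.3 × 2.04 = 6.093 kg/m.
D = 39.4²/(4π × 25.4 × 6.093²) = 0.131 m²/day.

0.131 m²/day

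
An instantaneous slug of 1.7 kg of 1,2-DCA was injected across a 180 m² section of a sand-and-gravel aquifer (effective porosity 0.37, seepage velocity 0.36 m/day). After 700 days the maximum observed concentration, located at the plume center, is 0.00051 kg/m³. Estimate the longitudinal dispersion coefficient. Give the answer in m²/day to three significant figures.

At the plume center C_max = M/(n_e·A·√(4πDt)), so D = M²/(4πt·(n_e·A·C_max)²).
n_e·A·C_max = 0.37 × 180 × 0.00051 = 0.03397 kg/m.
D = 1.7²/(4π × 700 × 0.03397²) = 0.285 m²/day.

0.285 m²/day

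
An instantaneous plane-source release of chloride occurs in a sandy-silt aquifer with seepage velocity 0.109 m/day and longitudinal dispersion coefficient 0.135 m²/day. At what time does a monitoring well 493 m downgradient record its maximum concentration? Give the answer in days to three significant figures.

4510 days

For the 1D instantaneous-source solution, setting ∂C/∂t = 0 at fixed x gives v²t² + 2Dt − x² = 0, so t = (√(D² + v²x²) − D)/v².
√(D² + v²x²) = √(0.135² + 0.109² × 493²) = 53.74; v² = 0.011881.
t = (53.74 − 0.135)/0.011881 = 4510 days (vs. the pure-advection estimate x/v = 4520 d).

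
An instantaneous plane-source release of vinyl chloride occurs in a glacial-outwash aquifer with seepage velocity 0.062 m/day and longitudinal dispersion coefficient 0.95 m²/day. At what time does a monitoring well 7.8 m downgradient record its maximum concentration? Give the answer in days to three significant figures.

For the 1D instantaneous-source solution, setting ∂C/∂t = 0 at fixed x gives v²t² + 2Dt − x² = 0, so t = (√(D² + v²x²) − D)/v².
√(D² + v²x²) = √(0.95² + 0.062² × 7.8²) = 1.066; v² = 0.003844.
t = (1.066 − 0.95)/0.003844 = 30.2 days (vs. the pure-advection estimate x/v = 126 d).

30.2 days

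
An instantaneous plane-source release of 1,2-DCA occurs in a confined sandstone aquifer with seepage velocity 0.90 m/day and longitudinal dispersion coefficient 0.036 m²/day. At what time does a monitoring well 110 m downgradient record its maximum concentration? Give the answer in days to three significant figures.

122 days

For the 1D instantaneous-source solution, setting ∂C/∂t = 0 at fixed x gives v²t² + 2Dt − x² = 0, so t = (√(D² + v²x²) − D)/v².
√(D² + v²x²) = √(0.036² + 0.90² × 110²) = 99.00; v² = 0.81.
t = (99.00 − 0.036)/0.81 = 122 days (vs. the pure-advection estimate x/v = 122 d).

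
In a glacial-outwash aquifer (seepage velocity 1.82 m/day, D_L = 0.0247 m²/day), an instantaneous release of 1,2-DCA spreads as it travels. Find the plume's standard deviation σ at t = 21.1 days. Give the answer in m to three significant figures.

Dispersive spreading gives a Gaussian with σ² = 2Dt; advection only shifts the center.
σ = √(2 × 0.0247 × 21.1) = 1.02 m.

1.02 m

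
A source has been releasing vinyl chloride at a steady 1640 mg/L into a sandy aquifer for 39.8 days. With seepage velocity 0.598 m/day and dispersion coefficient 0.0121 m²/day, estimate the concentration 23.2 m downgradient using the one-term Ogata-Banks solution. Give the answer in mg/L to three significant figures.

For a continuous step input, C/C₀ ≈ ½·erfc((x−vt)/(2√(Dt))).
vt = 0.598 × 39.8 = 23.8004 m and 2√(Dt) = 2√(0.0121 × 39.8) = 1.388 m.
Argument (x−vt)/(2√(Dt)) = (23.2 − 23.8004)/1.388 = -0.4326; ½·erfc(-0.4326) = 0.7297.
C = 1640 × 0.7297 = 1200 mg/L.

1200 mg/L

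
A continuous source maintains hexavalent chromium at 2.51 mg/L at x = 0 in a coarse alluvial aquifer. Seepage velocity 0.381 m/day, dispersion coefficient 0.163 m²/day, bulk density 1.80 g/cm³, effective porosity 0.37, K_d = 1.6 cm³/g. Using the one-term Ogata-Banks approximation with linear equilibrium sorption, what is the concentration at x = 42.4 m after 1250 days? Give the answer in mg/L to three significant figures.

Retardation factor R = 1 + ρ_b·K_d/n = 1 + 1.80 × 1.6/0.37 = 8.784.
Sorption retards both mechanisms: v_R = v/R = 0.04337 m/day, D_R = D/R = 0.01856 m²/day.
v_R·t = 0.04337 × 1250 = 54.2125 m; 2√(D_R t) = 9.633 m; argument = (42.4 − 54.2125)/9.633 = -1.226.
C = C₀ × ½·erfc(-1.226) = 2.51 × 0.9585 = 2.41 mg/L.

2.41 mg/L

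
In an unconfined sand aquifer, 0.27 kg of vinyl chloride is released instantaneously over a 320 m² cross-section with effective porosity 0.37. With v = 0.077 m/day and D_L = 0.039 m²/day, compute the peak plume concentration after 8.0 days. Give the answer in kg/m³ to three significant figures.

0.00115 kg/m³

The peak of an instantaneous 1D plume sits at x = vt; there the Gaussian factor is 1 and C_max = M/(n_e·A·√(4πDt)), where n_e·A is the pore area the mass is dissolved in.
√(4πDt) = √(4π × 0.039 × 8.0) = 1.980 m, so C_max = 0.27/(0.37 × 320 × 1.980) = 0.00115 kg/m³.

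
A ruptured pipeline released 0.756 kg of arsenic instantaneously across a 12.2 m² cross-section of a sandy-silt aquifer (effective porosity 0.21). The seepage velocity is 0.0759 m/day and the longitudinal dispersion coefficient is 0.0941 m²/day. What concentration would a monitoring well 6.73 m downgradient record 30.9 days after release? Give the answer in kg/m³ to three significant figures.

0.00935 kg/m³

For an instantaneous plane source, C(x,t) = M/(n_e·A·√(4πDt)) · exp(−(x−vt)²/(4Dt)), with n_e·A the pore (flow) area.
Plume center vt = 0.0759 × 30.9 = 2.34531 m, so the well at 6.73 m is 4.38469 m downgradient of the peak.
√(4πDt) = 6.045 m, giving peak height M/(n_e·A·√(4πDt)) = 0.756/(0.21 × 12.2 × 6.045) = 0.04881 kg/m³.
(x−vt)²/(4Dt) = (4.38469)²/(4 × 0.0941 × 30.9) = 1.653; exp(−1.653) = 0.1915.
C = 0.04881 × 0.1915 = 0.00935 kg/m³.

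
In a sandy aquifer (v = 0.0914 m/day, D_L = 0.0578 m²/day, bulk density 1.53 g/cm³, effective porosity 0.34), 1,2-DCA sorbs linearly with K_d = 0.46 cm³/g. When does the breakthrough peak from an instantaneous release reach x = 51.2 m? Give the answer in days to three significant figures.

1700 days

Retardation factor R = 1 + ρ_b·K_d/n = 1 + 1.53 × 0.46/0.34 = 3.070.
Sorption retards both mechanisms: v_R = v/R = 0.02977 m/day, D_R = D/R = 0.01883 m²/day.
Peak time from v_R²t² + 2D_R t − x² = 0: t = (√(D_R² + v_R²x²) − D_R)/v_R².
√(D_R² + v_R²x²) = √(0.01883² + 0.02977² × 51.2²) = 1.524; v_R² = 0.0008863.
t = (1.524 − 0.01883)/0.0008863 = 1700 days.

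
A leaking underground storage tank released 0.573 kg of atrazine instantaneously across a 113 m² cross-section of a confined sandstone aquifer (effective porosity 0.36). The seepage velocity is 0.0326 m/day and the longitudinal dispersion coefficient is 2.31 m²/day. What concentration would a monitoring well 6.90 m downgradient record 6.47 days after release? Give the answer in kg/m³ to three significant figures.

For an instantaneous plane source, C(x,t) = M/(n_e·A·√(4πDt)) · exp(−(x−vt)²/(4Dt)), with n_e·A the pore (flow) area.
Plume center vt = 0.0326 × 6.47 = 0.210922 m, so the well at 6.90 m is 6.689078 m downgradient of the peak.
√(4πDt) = 13.70 m, giving peak height M/(n_e·A·√(4πDt)) = 0.573/(0.36 × 113 × 13.70) = 0.001028 kg/m³.
(x−vt)²/(4Dt) = (6.689078)²/(4 × 2.31 × 6.47) = 0.7484; exp(−0.7484) = 0.4731.
C = 0.001028 × 0.4731 = 0.000486 kg/m³.

0.000486 kg/m³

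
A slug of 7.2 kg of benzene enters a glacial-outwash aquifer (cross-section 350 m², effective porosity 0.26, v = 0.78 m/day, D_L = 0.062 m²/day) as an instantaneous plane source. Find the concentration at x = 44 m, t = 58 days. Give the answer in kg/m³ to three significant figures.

0.0106 kg/m³

For an instantaneous plane source, C(x,t) = M/(n_e·A·√(4πDt)) · exp(−(x−vt)²/(4Dt)), with n_e·A the pore (flow) area.
Plume center vt = 0.78 × 58 = 45.24 m, so the well at 44 m is 1.24 m upgradient of the peak.
√(4πDt) = 6.722 m, giving peak height M/(n_e·A·√(4πDt)) = 7.2/(0.26 × 350 × 6.722) = 0.01177 kg/m³.
(x−vt)²/(4Dt) = (-1.24)²/(4 × 0.062 × 58) = 0.1069; exp(−0.1069) = 0.8986.
C = 0.01177 × 0.8986 = 0.0106 kg/m³.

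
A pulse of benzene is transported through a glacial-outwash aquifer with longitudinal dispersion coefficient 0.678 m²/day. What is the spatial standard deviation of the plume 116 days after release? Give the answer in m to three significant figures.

12.5 m

Dispersive spreading gives a Gaussian with σ² = 2Dt; advection only shifts the center.
σ = √(2 × 0.678 × 116) = 12.5 m.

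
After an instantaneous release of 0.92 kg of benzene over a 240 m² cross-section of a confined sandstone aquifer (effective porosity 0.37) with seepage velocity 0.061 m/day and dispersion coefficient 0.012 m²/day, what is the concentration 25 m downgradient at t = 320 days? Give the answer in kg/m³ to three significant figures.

0.000211 kg/m³

For an instantaneous plane source, C(x,t) = M/(n_e·A·√(4πDt)) · exp(−(x−vt)²/(4Dt)), with n_e·A the pore (flow) area.
Plume center vt = 0.061 × 320 = 19.52 m, so the well at 25 m is 5.48 m downgradient of the peak.
√(4πDt) = 6.947 m, giving peak height M/(n_e·A·√(4πDt)) = 0.92/(0.37 × 240 × 6.947) = 0.001491 kg/m³.
(x−vt)²/(4Dt) = (5.48)²/(4 × 0.012 × 320) = 1.955; exp(−1.955) = 0.1416.
C = 0.001491 × 0.1416 = 0.000211 kg/m³.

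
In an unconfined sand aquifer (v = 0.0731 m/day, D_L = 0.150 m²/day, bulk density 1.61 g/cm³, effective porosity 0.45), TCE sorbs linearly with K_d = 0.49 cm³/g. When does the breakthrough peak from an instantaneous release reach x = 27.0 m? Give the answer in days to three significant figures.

Retardation factor R = 1 + ρ_b·K_d/n = 1 + 1.61 × 0.49/0.45 = 2.753.
Sorption retards both mechanisms: v_R = v/R = 0.02655 m/day, D_R = D/R = 0.05449 m²/day.
Peak time from v_R²t² + 2D_R t − x² = 0: t = (√(D_R² + v_R²x²) − D_R)/v_R².
√(D_R² + v_R²x²) = √(0.05449² + 0.02655² × 27.0²) = 0.7189; v_R² = 0.0007049.
t = (0.7189 − 0.05449)/0.0007049 = 943 days.

943 days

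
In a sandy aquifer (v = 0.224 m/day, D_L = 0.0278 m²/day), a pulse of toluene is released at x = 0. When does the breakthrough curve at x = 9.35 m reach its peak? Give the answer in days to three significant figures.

41.2 days

For the 1D instantaneous-source solution, setting ∂C/∂t = 0 at fixed x gives v²t² + 2Dt − x² = 0, so t = (√(D² + v²x²) − D)/v².
√(D² + v²x²) = √(0.0278² + 0.224² × 9.35²) = 2.095; v² = 0.050176.
t = (2.095 − 0.0278)/0.050176 = 41.2 days (vs. the pure-advection estimate x/v = 41.7 d).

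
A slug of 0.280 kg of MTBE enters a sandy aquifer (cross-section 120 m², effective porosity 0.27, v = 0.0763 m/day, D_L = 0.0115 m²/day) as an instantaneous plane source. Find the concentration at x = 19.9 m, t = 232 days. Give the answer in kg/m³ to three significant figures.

For an instantaneous plane source, C(x,t) = M/(n_e·A·√(4πDt)) · exp(−(x−vt)²/(4Dt)), with n_e·A the pore (flow) area.
Plume center vt = 0.0763 × 232 = 17.7016 m, so the well at 19.9 m is 2.1984 m downgradient of the peak.
√(4πDt) = 5.790 m, giving peak height M/(n_e·A·√(4πDt)) = 0.280/(0.27 × 120 × 5.790) = 0.001493 kg/m³.
(x−vt)²/(4Dt) = (2.1984)²/(4 × 0.0115 × 232) = 0.4529; exp(−0.4529) = 0.6358.
C = 0.001493 × 0.6358 = 0.000949 kg/m³.

0.000949 kg/m³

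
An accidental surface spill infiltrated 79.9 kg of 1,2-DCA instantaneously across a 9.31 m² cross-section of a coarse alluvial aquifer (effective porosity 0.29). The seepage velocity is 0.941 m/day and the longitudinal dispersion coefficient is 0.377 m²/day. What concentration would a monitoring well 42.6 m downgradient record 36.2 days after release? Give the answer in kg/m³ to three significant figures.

0.595 kg/m³

For an instantaneous plane source, C(x,t) = M/(n_e·A·√(4πDt)) · exp(−(x−vt)²/(4Dt)), with n_e·A the pore (flow) area.
Plume center vt = 0.941 × 36.2 = 34.0642 m, so the well at 42.6 m is 8.5358 m downgradient of the peak.
√(4πDt) = 13.10 m, giving peak height M/(n_e·A·√(4πDt)) = 79.9/(0.29 × 9.31 × 13.10) = 2.259 kg/m³.
(x−vt)²/(4Dt) = (8.5358)²/(4 × 0.377 × 36.2) = 1.335; exp(−1.335) = 0.2632.
C = 2.259 × 0.2632 = 0.595 kg/m³.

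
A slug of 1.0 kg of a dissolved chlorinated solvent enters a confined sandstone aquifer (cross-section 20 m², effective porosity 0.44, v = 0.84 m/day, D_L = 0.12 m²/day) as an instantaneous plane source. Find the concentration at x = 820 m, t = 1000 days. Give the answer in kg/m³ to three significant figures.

For an instantaneous plane source, C(x,t) = M/(n_e·A·√(4πDt)) · exp(−(x−vt)²/(4Dt)), with n_e·A the pore (flow) area.
Plume center vt = 0.84 × 1000 = 840 m, so the well at 820 m is 20 m upgradient of the peak.
√(4πDt) = 38.83 m, giving peak height M/(n_e·A·√(4πDt)) = 1.0/(0.44 × 20 × 38.83) = 0.002927 kg/m³.
(x−vt)²/(4Dt) = (-20)²/(4 × 0.12 × 1000) = 0.8333; exp(−0.8333) = 0.4346.
C = 0.002927 × 0.4346 = 0.00127 kg/m³.

0.00127 kg/m³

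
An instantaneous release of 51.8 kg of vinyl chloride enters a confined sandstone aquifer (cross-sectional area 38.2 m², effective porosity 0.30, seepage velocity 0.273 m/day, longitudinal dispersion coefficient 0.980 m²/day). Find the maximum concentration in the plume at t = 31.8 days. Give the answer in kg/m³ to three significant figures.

0.228 kg/m³

The peak of an instantaneous 1D plume sits at x = vt; there the Gaussian factor is 1 and C_max = M/(n_e·A·√(4πDt)), where n_e·A is the pore area the mass is dissolved in.
√(4πDt) = √(4π × 0.980 × 31.8) = 19.79 m, so C_max = 51.8/(0.30 × 38.2 × 19.79) = 0.228 kg/m³.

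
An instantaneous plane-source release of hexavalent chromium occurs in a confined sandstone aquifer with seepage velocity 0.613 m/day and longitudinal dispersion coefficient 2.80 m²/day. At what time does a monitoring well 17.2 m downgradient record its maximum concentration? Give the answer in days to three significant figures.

21.6 days

For the 1D instantaneous-source solution, setting ∂C/∂t = 0 at fixed x gives v²t² + 2Dt − x² = 0, so t = (√(D² + v²x²) − D)/v².
√(D² + v²x²) = √(2.80² + 0.613² × 17.2²) = 10.91; v² = 0.375769.
t = (10.91 − 2.80)/0.375769 = 21.6 days (vs. the pure-advection estimate x/v = 28.1 d).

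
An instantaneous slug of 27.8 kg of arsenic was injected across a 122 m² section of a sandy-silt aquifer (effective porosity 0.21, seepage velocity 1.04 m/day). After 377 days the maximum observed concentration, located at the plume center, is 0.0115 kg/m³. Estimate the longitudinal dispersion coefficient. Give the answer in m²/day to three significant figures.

1.88 m²/day

At the plume center C_max = M/(n_e·A·√(4πDt)), so D = M²/(4πt·(n_e·A·C_max)²).
n_e·A·C_max = 0.21 × 122 × 0.0115 = 0.2946 kg/m.
D = 27.8²/(4π × 377 × 0.2946²) = 1.88 m²/day.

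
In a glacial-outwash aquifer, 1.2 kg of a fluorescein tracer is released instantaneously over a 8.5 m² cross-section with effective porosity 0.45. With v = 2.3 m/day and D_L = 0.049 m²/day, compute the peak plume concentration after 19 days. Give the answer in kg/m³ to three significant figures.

The peak of an instantaneous 1D plume sits at x = vt; there the Gaussian factor is 1 and C_max = M/(n_e·A·√(4πDt)), where n_e·A is the pore area the mass is dissolved in.
√(4πDt) = √(4π × 0.049 × 19) = 3.420 m, so C_max = 1.2/(0.45 × 8.5 × 3.420) = 0.0917 kg/m³.

0.0917 kg/m³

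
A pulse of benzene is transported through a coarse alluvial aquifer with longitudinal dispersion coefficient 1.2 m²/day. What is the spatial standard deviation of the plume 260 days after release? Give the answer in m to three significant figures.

Dispersive spreading gives a Gaussian with σ² = 2Dt; advection only shifts the center.
σ = √(2 × 1.2 × 260) = 25.0 m.

25.0 m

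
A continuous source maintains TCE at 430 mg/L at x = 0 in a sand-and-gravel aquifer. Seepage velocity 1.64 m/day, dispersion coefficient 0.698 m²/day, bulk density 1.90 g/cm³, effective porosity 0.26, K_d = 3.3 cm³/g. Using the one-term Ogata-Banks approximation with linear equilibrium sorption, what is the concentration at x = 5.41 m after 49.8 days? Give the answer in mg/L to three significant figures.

Retardation factor R = 1 + ρ_b·K_d/n = 1 + 1.90 × 3.3/0.26 = 25.12.
Sorption retards both mechanisms: v_R = v/R = 0.06529 m/day, D_R = D/R = 0.02779 m²/day.
v_R·t = 0.06529 × 49.8 = 3.251442 m; 2√(D_R t) = 2.353 m; argument = (5.41 − 3.251442)/2.353 = 0.9174.
C = C₀ × ½·erfc(0.9174) = 430 × 0.09725 = 41.8 mg/L.

41.8 mg/L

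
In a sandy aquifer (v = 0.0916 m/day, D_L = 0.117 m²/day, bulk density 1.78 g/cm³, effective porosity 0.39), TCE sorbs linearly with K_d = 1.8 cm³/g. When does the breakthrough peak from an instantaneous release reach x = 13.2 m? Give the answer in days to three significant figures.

Retardation factor R = 1 + ρ_b·K_d/n = 1 + 1.78 × 1.8/0.39 = 9.215.
Sorption retards both mechanisms: v_R = v/R = 0.009940 m/day, D_R = D/R = 0.01270 m²/day.
Peak time from v_R²t² + 2D_R t − x² = 0: t = (√(D_R² + v_R²x²) − D_R)/v_R².
√(D_R² + v_R²x²) = √(0.01270² + 0.009940² × 13.2²) = 0.1318; v_R² = 9.880e-05.
t = (0.1318 − 0.01270)/9.880e-05 = 1210 days.

1210 days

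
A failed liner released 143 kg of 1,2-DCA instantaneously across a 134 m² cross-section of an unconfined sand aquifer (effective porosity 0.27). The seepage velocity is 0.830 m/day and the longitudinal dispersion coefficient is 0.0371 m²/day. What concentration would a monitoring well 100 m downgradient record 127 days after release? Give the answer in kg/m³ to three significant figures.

For an instantaneous plane source, C(x,t) = M/(n_e·A·√(4πDt)) · exp(−(x−vt)²/(4Dt)), with n_e·A the pore (flow) area.
Plume center vt = 0.830 × 127 = 105.41 m, so the well at 100 m is 5.41 m upgradient of the peak.
√(4πDt) = 7.695 m, giving peak height M/(n_e·A·√(4πDt)) = 143/(0.27 × 134 × 7.695) = 0.5136 kg/m³.
(x−vt)²/(4Dt) = (-5.41)²/(4 × 0.0371 × 127) = 1.553; exp(−1.553) = 0.2116.
C = 0.5136 × 0.2116 = 0.109 kg/m³.

0.109 kg/m³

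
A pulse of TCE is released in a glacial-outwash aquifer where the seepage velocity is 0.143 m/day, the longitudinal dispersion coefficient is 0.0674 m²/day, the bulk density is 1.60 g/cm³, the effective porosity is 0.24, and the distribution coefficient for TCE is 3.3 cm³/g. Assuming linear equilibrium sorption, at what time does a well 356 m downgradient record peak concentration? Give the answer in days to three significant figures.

57200 days

Retardation factor R = 1 + ρ_b·K_d/n = 1 + 1.60 × 3.3/0.24 = 23.00.
Sorption retards both mechanisms: v_R = v/R = 0.006217 m/day, D_R = D/R = 0.002930 m²/day.
Peak time from v_R²t² + 2D_R t − x² = 0: t = (√(D_R² + v_R²x²) − D_R)/v_R².
√(D_R² + v_R²x²) = √(0.002930² + 0.006217² × 356²) = 2.213; v_R² = 3.865e-05.
t = (2.213 − 0.002930)/3.865e-05 = 57200 days.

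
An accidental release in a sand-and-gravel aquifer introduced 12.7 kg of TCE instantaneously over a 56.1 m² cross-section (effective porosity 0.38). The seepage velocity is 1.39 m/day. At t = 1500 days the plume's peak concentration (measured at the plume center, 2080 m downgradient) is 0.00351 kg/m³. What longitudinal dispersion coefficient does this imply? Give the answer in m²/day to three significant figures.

At the plume center C_max = M/(n_e·A·√(4πDt)), so D = M²/(4πt·(n_e·A·C_max)²).
n_e·A·C_max = 0.38 × 56.1 × 0.00351 = 0.07483 kg/m.
D = 12.7²/(4π × 1500 × 0.07483²) = 1.53 m²/day.

1.53 m²/day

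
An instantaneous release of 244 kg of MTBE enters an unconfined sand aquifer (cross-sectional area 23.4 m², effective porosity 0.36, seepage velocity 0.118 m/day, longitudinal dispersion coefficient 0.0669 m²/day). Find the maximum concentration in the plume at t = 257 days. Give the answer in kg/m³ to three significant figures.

1.97 kg/m³

The peak of an instantaneous 1D plume sits at x = vt; there the Gaussian factor is 1 and C_max = M/(n_e·A·√(4πDt)), where n_e·A is the pore area the mass is dissolved in.
√(4πDt) = √(4π × 0.0669 × 257) = 14.70 m, so C_max = 244/(0.36 × 23.4 × 14.70) = 1.97 kg/m³.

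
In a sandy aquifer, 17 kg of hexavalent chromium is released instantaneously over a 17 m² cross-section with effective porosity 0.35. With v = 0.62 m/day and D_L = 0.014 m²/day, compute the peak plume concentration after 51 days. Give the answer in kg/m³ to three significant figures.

The peak of an instantaneous 1D plume sits at x = vt; there the Gaussian factor is 1 and C_max = M/(n_e·A·√(4πDt)), where n_e·A is the pore area the mass is dissolved in.
√(4πDt) = √(4π × 0.014 × 51) = 2.995 m, so C_max = 17/(0.35 × 17 × 2.995) = 0.954 kg/m³.

0.954 kg/m³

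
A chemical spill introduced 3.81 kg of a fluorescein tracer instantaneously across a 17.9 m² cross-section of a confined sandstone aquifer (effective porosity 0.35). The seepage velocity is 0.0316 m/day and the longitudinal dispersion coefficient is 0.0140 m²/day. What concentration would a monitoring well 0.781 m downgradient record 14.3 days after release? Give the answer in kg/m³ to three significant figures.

For an instantaneous plane source, C(x,t) = M/(n_e·A·√(4πDt)) · exp(−(x−vt)²/(4Dt)), with n_e·A the pore (flow) area.
Plume center vt = 0.0316 × 14.3 = 0.45188 m, so the well at 0.781 m is 0.32912 m downgradient of the peak.
√(4πDt) = 1.586 m, giving peak height M/(n_e·A·√(4πDt)) = 3.81/(0.35 × 17.9 × 1.586) = 0.3834 kg/m³.
(x−vt)²/(4Dt) = (0.32912)²/(4 × 0.0140 × 14.3) = 0.1353; exp(−0.1353) = 0.8735.
C = 0.3834 × 0.8735 = 0.335 kg/m³.

0.335 kg/m³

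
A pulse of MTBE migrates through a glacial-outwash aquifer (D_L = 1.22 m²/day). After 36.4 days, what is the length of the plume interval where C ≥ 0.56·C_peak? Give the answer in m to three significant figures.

The plume is Gaussian with σ = √(2Dt) = √(2 × 1.22 × 36.4) = 9.424 m.
C/C_peak = exp(−Δx²/(2σ²)) = 0.56 ⇒ Δx = σ·√(−2 ln 0.56) = 9.424 × 1.077 = 10.15 m.
Width = 2Δx = 20.3 m.

20.3 m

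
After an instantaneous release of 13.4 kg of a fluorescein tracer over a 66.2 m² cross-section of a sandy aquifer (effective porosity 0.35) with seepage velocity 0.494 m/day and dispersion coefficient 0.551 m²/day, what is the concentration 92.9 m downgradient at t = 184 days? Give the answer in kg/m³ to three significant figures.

For an instantaneous plane source, C(x,t) = M/(n_e·A·√(4πDt)) · exp(−(x−vt)²/(4Dt)), with n_e·A the pore (flow) area.
Plume center vt = 0.494 × 184 = 90.896 m, so the well at 92.9 m is 2.004 m downgradient of the peak.
√(4πDt) = 35.69 m, giving peak height M/(n_e·A·√(4πDt)) = 13.4/(0.35 × 66.2 × 35.69) = 0.01620 kg/m³.
(x−vt)²/(4Dt) = (2.004)²/(4 × 0.551 × 184) = 0.009903; exp(−0.009903) = 0.9901.
C = 0.01620 × 0.9901 = 0.0160 kg/m³.

0.0160 kg/m³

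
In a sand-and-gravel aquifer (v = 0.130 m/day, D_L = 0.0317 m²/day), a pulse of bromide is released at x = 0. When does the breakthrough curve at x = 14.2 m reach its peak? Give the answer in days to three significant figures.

For the 1D instantaneous-source solution, setting ∂C/∂t = 0 at fixed x gives v²t² + 2Dt − x² = 0, so t = (√(D² + v²x²) − D)/v².
√(D² + v²x²) = √(0.0317² + 0.130² × 14.2²) = 1.846; v² = 0.0169.
t = (1.846 − 0.0317)/0.0169 = 107 days (vs. the pure-advection estimate x/v = 109 d).

107 days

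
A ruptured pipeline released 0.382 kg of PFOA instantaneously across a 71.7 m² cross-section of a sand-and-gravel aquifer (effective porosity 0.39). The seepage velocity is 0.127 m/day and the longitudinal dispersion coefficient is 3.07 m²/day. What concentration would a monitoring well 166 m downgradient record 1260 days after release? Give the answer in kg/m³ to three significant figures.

For an instantaneous plane source, C(x,t) = M/(n_e·A·√(4πDt)) · exp(−(x−vt)²/(4Dt)), with n_e·A the pore (flow) area.
Plume center vt = 0.127 × 1260 = 160.02 m, so the well at 166 m is 5.98 m downgradient of the peak.
√(4πDt) = 220.5 m, giving peak height M/(n_e·A·√(4πDt)) = 0.382/(0.39 × 71.7 × 220.5) = 6.195e-05 kg/m³.
(x−vt)²/(4Dt) = (5.98)²/(4 × 3.07 × 1260) = 0.002311; exp(−0.002311) = 0.9977.
C = 6.195e-05 × 0.9977 = 6.18e-05 kg/m³.

6.18e-05 kg/m³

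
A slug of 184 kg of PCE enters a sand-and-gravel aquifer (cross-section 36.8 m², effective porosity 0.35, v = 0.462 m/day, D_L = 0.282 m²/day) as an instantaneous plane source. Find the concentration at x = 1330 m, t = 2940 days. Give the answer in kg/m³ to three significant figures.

0.110 kg/m³

For an instantaneous plane source, C(x,t) = M/(n_e·A·√(4πDt)) · exp(−(x−vt)²/(4Dt)), with n_e·A the pore (flow) area.
Plume center vt = 0.462 × 2940 = 1358.28 m, so the well at 1330 m is 28.28 m upgradient of the peak.
√(4πDt) = 102.1 m, giving peak height M/(n_e·A·√(4πDt)) = 184/(0.35 × 36.8 × 102.1) = 0.1399 kg/m³.
(x−vt)²/(4Dt) = (-28.28)²/(4 × 0.282 × 2940) = 0.2412; exp(−0.2412) = 0.7857.
C = 0.1399 × 0.7857 = 0.110 kg/m³.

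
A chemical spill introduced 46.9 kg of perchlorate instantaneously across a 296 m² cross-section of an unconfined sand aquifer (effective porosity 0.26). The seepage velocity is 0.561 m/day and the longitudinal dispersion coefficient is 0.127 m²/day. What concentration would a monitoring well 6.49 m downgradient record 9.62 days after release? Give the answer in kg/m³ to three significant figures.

For an instantaneous plane source, C(x,t) = M/(n_e·A·√(4πDt)) · exp(−(x−vt)²/(4Dt)), with n_e·A the pore (flow) area.
Plume center vt = 0.561 × 9.62 = 5.39682 m, so the well at 6.49 m is 1.09318 m downgradient of the peak.
√(4πDt) = 3.918 m, giving peak height M/(n_e·A·√(4πDt)) = 46.9/(0.26 × 296 × 3.918) = 0.1555 kg/m³.
(x−vt)²/(4Dt) = (1.09318)²/(4 × 0.127 × 9.62) = 0.2445; exp(−0.2445) = 0.7831.
C = 0.1555 × 0.7831 = 0.122 kg/m³.

0.122 kg/m³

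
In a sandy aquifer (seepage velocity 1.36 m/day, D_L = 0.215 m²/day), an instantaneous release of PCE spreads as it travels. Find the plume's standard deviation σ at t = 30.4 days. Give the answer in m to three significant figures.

3.62 m

Dispersive spreading gives a Gaussian with σ² = 2Dt; advection only shifts the center.
σ = √(2 × 0.215 × 30.4) = 3.62 m.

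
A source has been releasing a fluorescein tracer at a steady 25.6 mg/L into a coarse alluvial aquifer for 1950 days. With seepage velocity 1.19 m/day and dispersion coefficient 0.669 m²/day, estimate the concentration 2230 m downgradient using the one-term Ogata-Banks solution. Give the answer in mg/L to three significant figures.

24.6 mg/L

For a continuous step input, C/C₀ ≈ ½·erfc((x−vt)/(2√(Dt))).
vt = 1.19 × 1950 = 2320.5 m and 2√(Dt) = 2√(0.669 × 1950) = 72.24 m.
Argument (x−vt)/(2√(Dt)) = (2230 − 2320.5)/72.24 = -1.253; ½·erfc(-1.253) = 0.9618.
C = 25.6 × 0.9618 = 24.6 mg/L.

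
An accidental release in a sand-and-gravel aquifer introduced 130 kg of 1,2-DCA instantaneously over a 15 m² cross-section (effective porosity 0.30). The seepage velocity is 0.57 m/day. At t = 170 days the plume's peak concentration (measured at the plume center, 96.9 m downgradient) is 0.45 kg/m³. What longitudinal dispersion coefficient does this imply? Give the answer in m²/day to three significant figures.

At the plume center C_max = M/(n_e·A·√(4πDt)), so D = M²/(4πt·(n_e·A·C_max)²).
n_e·A·C_max = 0.30 × 15 × 0.45 = 2.025 kg/m.
D = 130²/(4π × 170 × 2.025²) = 1.93 m²/day.

1.93 m²/day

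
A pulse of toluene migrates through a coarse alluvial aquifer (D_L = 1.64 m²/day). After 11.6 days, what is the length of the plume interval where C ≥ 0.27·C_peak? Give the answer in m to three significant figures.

20.0 m

The plume is Gaussian with σ = √(2Dt) = √(2 × 1.64 × 11.6) = 6.168 m.
C/C_peak = exp(−Δx²/(2σ²)) = 0.27 ⇒ Δx = σ·√(−2 ln 0.27) = 6.168 × 1.618 = 9.980 m.
Width = 2Δx = 20.0 m.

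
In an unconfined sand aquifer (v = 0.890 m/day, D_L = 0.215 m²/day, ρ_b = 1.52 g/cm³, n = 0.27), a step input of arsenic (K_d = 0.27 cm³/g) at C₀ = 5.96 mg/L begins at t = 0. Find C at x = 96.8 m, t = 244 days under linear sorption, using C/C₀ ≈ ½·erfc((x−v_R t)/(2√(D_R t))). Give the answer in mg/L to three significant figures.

Retardation factor R = 1 + ρ_b·K_d/n = 1 + 1.52 × 0.27/0.27 = 2.520.
Sorption retards both mechanisms: v_R = v/R = 0.3532 m/day, D_R = D/R = 0.08532 m²/day.
v_R·t = 0.3532 × 244 = 86.1808 m; 2√(D_R t) = 9.125 m; argument = (96.8 − 86.1808)/9.125 = 1.164.
C = C₀ × ½·erfc(1.164) = 5.96 × 0.04987 = 0.297 mg/L.

0.297 mg/L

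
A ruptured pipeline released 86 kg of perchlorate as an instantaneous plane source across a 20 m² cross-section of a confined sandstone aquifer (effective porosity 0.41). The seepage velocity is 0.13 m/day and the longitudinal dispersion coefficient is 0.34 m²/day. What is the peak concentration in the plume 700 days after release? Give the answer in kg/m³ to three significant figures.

0.192 kg/m³

The peak of an instantaneous 1D plume sits at x = vt; there the Gaussian factor is 1 and C_max = M/(n_e·A·√(4πDt)), where n_e·A is the pore area the mass is dissolved in.
√(4πDt) = √(4π × 0.34 × 700) = 54.69 m, so C_max = 86/(0.41 × 20 × 54.69) = 0.192 kg/m³.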